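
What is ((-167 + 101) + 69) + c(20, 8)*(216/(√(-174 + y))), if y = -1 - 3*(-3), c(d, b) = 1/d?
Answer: 3 - 27*I*√166/415 ≈ 3.0 - 0.83824*I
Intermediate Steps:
y = 8 (y = -1 + 9 = 8)
((-167 + 101) + 69) + c(20, 8)*(216/(√(-174 + y))) = ((-167 + 101) + 69) + (216/(√(-174 + 8)))/20 = (-66 + 69) + (216/(√(-166)))/20 = 3 + (216/((I*√166)))/20 = 3 + (216*(-I*√166/166))/20 = 3 + (-108*I*√166/83)/20 = 3 - 27*I*√166/415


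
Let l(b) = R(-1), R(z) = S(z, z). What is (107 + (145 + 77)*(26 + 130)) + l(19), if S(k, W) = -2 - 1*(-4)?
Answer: 34741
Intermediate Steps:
S(k, W) = 2 (S(k, W) = -2 + 4 = 2)
R(z) = 2
l(b) = 2
(107 + (145 + 77)*(26 + 130)) + l(19) = (107 + (145 + 77)*(26 + 130)) + 2 = (107 + 222*156) + 2 = (107 + 34632) + 2 = 34739 + 2 = 34741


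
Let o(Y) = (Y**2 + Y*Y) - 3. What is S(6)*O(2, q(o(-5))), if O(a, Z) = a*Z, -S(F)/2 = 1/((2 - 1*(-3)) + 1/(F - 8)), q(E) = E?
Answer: -376/9 ≈ -41.778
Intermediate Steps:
o(Y) = -3 + 2*Y**2 (o(Y) = (Y**2 + Y**2) - 3 = 2*Y**2 - 3 = -3 + 2*Y**2)
S(F) = -2/(5 + 1/(-8 + F)) (S(F) = -2/((2 - 1*(-3)) + 1/(F - 8)) = -2/((2 + 3) + 1/(-8 + F)) = -2/(5 + 1/(-8 + F)))
O(a, Z) = Z*a
S(6)*O(2, q(o(-5))) = (2*(8 - 1*6)/(-39 + 5*6))*((-3 + 2*(-5)**2)*2) = (2*(8 - 6)/(-39 + 30))*((-3 + 2*25)*2) = (2*2/(-9))*((-3 + 50)*2) = (2*(-1/9)*2)*(47*2) = -4/9*94 = -376/9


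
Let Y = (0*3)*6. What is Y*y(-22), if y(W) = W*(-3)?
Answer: 0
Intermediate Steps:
y(W) = -3*W
Y = 0 (Y = 0*6 = 0)
Y*y(-22) = 0*(-3*(-22)) = 0*66 = 0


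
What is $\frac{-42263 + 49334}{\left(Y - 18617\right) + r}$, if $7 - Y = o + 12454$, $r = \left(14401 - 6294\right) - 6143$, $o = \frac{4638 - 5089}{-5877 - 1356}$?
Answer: $- \frac{51144543}{210480751} \approx -0.24299$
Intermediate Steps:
$o = \frac{451}{7233}$ ($o = - \frac{451}{-7233} = \left(-451\right) \left(- \frac{1}{7233}\right) = \frac{451}{7233} \approx 0.062353$)
$r = 1964$ ($r = 8107 - 6143 = 1964$)
$Y = - \frac{90029602}{7233}$ ($Y = 7 - \left(\frac{451}{7233} + 12454\right) = 7 - \frac{90080233}{7233} = - \frac{90029602}{7233} \approx -12447.0$)
$\frac{-42263 + 49334}{\left(Y - 18617\right) + r} = \frac{-42263 + 49334}{\left(- \frac{90029602}{7233} - 18617\right) + 1964} = \frac{7071}{\left(- \frac{90029602}{7233} - 18617\right) + 1964} = \frac{7071}{- \frac{224686363}{7233} + 1964} = \frac{7071}{- \frac{210480751}{7233}} = 7071 \left(- \frac{7233}{210480751}\right) = - \frac{51144543}{210480751}$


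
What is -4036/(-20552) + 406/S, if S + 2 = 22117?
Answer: 24400063/113626870 ≈ 0.21474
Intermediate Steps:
S = 22115 (S = -2 + 22117 = 22115)
-4036/(-20552) + 406/S = -4036/(-20552) + 406/22115 = -4036*(-1/20552) + 406*(1/22115) = 1009/5138 + 406/22115 = 24400063/113626870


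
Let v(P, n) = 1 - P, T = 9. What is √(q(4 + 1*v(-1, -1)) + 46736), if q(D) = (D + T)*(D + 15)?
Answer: √47051 ≈ 216.91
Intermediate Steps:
q(D) = (9 + D)*(15 + D) (q(D) = (D + 9)*(D + 15) = (9 + D)*(15 + D))
√(q(4 + 1*v(-1, -1)) + 46736) = √((135 + (4 + 1*(1 - 1*(-1)))² + 24*(4 + 1*(1 - 1*(-1)))) + 46736) = √((135 + (4 + 1*(1 + 1))² + 24*(4 + 1*(1 + 1))) + 46736) = √((135 + (4 + 1*2)² + 24*(4 + 1*2)) + 46736) = √((135 + (4 + 2)² + 24*(4 + 2)) + 46736) = √((135 + 6² + 24*6) + 46736) = √((135 + 36 + 144) + 46736) = √(315 + 46736) = √47051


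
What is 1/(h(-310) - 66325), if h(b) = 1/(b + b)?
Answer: -620/41121501 ≈ -1.5077e-5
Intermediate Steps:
h(b) = 1/(2*b)
1/(h(-310) - 66325) = 1/((1/2)/(-310) - 66325) = 1/((1/2)*(-1/310) - 66325) = 1/(-1/620 - 66325) = 1/(-41121501/620) = -620/41121501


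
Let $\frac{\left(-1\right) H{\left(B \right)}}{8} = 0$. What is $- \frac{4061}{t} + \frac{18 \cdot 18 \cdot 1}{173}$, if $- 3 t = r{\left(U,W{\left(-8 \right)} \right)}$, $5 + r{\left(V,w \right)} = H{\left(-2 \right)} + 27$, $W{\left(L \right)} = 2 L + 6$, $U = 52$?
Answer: $\frac{2114787}{3806} \approx 555.65$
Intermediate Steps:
$H{\left(B \right)} = 0$ ($H{\left(B \right)} = \left(-8\right) 0 = 0$)
$W{\left(L \right)} = 6 + 2 L$
$r{\left(V,w \right)} = 22$ ($r{\left(V,w \right)} = -5 + \left(0 + 27\right) = -5 + 27 = 22$)
$t = - \frac{22}{3}$ ($t = \left(- \frac{1}{3}\right) 22 = - \frac{22}{3} \approx -7.3333$)
$- \frac{4061}{t} + \frac{18 \cdot 18 \cdot 1}{173} = - \frac{4061}{- \frac{22}{3}} + \frac{18 \cdot 18 \cdot 1}{173} = \left(-4061\right) \left(- \frac{3}{22}\right) + 324 \cdot 1 \cdot \frac{1}{173} = \frac{12183}{22} + 324 \cdot \frac{1}{173} = \frac{12183}{22} + \frac{324}{173} = \frac{2114787}{3806}$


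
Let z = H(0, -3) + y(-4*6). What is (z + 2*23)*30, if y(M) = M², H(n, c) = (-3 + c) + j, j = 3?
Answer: 18570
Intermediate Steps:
H(n, c) = c (H(n, c) = (-3 + c) + 3 = c)
z = 573 (z = -3 + (-4*6)² = -3 + (-24)² = -3 + 576 = 573)
(z + 2*23)*30 = (573 + 2*23)*30 = (573 + 46)*30 = 619*30 = 18570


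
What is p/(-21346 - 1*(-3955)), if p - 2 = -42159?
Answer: 42157/17391 ≈ 2.4241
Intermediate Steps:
p = -42157 (p = 2 - 42159 = -42157)
p/(-21346 - 1*(-3955)) = -42157/(-21346 - 1*(-3955)) = -42157/(-21346 + 3955) = -42157/(-17391) = -42157*(-1/17391) = 42157/17391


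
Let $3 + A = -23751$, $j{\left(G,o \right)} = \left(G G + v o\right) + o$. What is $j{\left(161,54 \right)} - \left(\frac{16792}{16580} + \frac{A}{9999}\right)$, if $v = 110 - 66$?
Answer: $\frac{391695973211}{13815285} \approx 28352.0$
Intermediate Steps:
$v = 44$
$j{\left(G,o \right)} = G^{2} + 45 o$ ($j{\left(G,o \right)} = \left(G G + 44 o\right) + o = \left(G^{2} + 44 o\right) + o = G^{2} + 45 o$)
$A = -23754$ ($A = -3 - 23751 = -23754$)
$j{\left(161,54 \right)} - \left(\frac{16792}{16580} + \frac{A}{9999}\right) = \left(161^{2} + 45 \cdot 54\right) - \left(\frac{16792}{16580} - \frac{23754}{9999}\right) = \left(25921 + 2430\right) - \left(16792 \cdot \frac{1}{16580} - \frac{7918}{3333}\right) = 28351 - \left(\frac{4198}{4145} - \frac{7918}{3333}\right) = 28351 - - \frac{18828176}{13815285} = 28351 + \frac{18828176}{13815285} = \frac{391695973211}{13815285}$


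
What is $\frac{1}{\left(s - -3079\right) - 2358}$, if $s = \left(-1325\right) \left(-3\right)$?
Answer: $\frac{1}{4696} \approx 0.00021295$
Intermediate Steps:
$s = 3975$
$\frac{1}{\left(s - -3079\right) - 2358} = \frac{1}{\left(3975 - -3079\right) - 2358} = \frac{1}{\left(3975 + 3079\right) - 2358} = \frac{1}{7054 - 2358} = \frac{1}{4696}$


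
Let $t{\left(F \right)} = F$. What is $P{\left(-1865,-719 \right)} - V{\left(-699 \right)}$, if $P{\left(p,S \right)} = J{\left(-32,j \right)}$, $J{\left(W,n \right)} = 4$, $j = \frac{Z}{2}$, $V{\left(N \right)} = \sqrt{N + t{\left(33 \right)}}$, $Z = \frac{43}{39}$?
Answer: $4 - 3 i \sqrt{74} \approx 4.0 - 25.807 i$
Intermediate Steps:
$Z = \frac{43}{39}$ ($Z = 43 \cdot \frac{1}{39} = \frac{43}{39} \approx 1.1026$)
$V{\left(N \right)} = \sqrt{33 + N}$ ($V{\left(N \right)} = \sqrt{N + 33} = \sqrt{33 + N}$)
$j = \frac{43}{78}$ ($j = \frac{43}{39 \cdot 2} = \frac{43}{39} \cdot \frac{1}{2} = \frac{43}{78} \approx 0.55128$)
$P{\left(p,S \right)} = 4$
$P{\left(-1865,-719 \right)} - V{\left(-699 \right)} = 4 - \sqrt{33 - 699} = 4 - \sqrt{-666} = 4 - 3 i \sqrt{74}$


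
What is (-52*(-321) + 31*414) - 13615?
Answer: 15911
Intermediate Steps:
(-52*(-321) + 31*414) - 13615 = (16692 + 12834) - 13615 = 29526 - 13615 = 15911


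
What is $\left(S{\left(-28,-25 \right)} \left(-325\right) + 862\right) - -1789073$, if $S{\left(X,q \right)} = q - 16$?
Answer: $1803260$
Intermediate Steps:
$S{\left(X,q \right)} = -16 + q$ ($S{\left(X,q \right)} = q - 16 = -16 + q$)
$\left(S{\left(-28,-25 \right)} \left(-325\right) + 862\right) - -1789073 = \left(\left(-16 - 25\right) \left(-325\right) + 862\right) - -1789073 = \left(\left(-41\right) \left(-325\right) + 862\right) + 1789073 = \left(13325 + 862\right) + 1789073 = 14187 + 1789073 = 1803260$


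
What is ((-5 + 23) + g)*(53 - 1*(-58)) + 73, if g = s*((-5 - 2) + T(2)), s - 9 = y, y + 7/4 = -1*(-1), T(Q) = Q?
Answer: -10031/4 ≈ -2507.8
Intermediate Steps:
y = -¾ (y = -7/4 - 1*(-1) = -7/4 + 1 = -¾ ≈ -0.75000)
s = 33/4 (s = 9 - ¾ = 33/4 ≈ 8.2500)
g = -165/4 (g = 33*((-5 - 2) + 2)/4 = 33*(-7 + 2)/4 = (33/4)*(-5) = -165/4 ≈ -41.250)
((-5 + 23) + g)*(53 - 1*(-58)) + 73 = ((-5 + 23) - 165/4)*(53 - 1*(-58)) + 73 = (18 - 165/4)*(53 + 58) + 73 = -93/4*111 + 73 = -10323/4 + 73 = -10031/4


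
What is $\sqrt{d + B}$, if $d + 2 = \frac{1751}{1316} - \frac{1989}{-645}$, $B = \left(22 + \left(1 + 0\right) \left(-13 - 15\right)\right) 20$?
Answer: $\frac{i \sqrt{2353332724645}}{141470} \approx 10.844 i$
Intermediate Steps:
$B = -120$ ($B = \left(22 + 1 \left(-28\right)\right) 20 = \left(22 - 28\right) 20 = \left(-6\right) 20 = -120$)
$d = \frac{683093}{282940}$ ($d = -2 + \left(\frac{1751}{1316} - \frac{1989}{-645}\right) = -2 + \left(1751 \cdot \frac{1}{1316} - - \frac{663}{215}\right) = -2 + \left(\frac{1751}{1316} + \frac{663}{215}\right) = -2 + \frac{1248973}{282940} = \frac{683093}{282940} \approx 2.4143$)
$\sqrt{d + B} = \sqrt{\frac{683093}{282940} - 120} = \sqrt{- \frac{33269707}{282940}} = \frac{i \sqrt{2353332724645}}{141470}$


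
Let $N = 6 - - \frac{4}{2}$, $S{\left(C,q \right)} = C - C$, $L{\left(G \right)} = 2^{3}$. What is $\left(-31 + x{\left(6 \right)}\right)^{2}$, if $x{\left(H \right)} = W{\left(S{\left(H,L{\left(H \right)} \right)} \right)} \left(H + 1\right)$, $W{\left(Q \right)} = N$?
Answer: $625$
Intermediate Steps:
$L{\left(G \right)} = 8$
$S{\left(C,q \right)} = 0$
$N = 8$ ($N = 6 - \left(-4\right) \frac{1}{2} = 6 - -2 = 6 + 2 = 8$)
$W{\left(Q \right)} = 8$
$x{\left(H \right)} = 8 + 8 H$ ($x{\left(H \right)} = 8 \left(H + 1\right) = 8 \left(1 + H\right) = 8 + 8 H$)
$\left(-31 + x{\left(6 \right)}\right)^{2} = \left(-31 + \left(8 + 8 \cdot 6\right)\right)^{2} = \left(-31 + \left(8 + 48\right)\right)^{2} = \left(-31 + 56\right)^{2} = 25^{2} = 625$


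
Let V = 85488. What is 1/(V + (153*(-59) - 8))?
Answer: 1/76453 ≈ 1.3080e-5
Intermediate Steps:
1/(V + (153*(-59) - 8)) = 1/(85488 + (153*(-59) - 8)) = 1/(85488 + (-9027 - 8)) = 1/(85488 - 9035) = 1/76453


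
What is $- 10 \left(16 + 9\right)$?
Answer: $-250$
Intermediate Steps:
$- 10 \left(16 + 9\right) = \left(-10\right) 25 = -250$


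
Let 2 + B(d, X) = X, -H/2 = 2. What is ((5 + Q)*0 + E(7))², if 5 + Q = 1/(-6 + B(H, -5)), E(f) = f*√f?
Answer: 343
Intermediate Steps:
H = -4 (H = -2*2 = -4)
B(d, X) = -2 + X
E(f) = f^(3/2)
Q = -66/13 (Q = -5 + 1/(-6 + (-2 - 5)) = -5 + 1/(-6 - 7) = -5 + 1/(-13) = -5 - 1/13 = -66/13 ≈ -5.0769)
((5 + Q)*0 + E(7))² = ((5 - 66/13)*0 + 7^(3/2))² = (-1/13*0 + 7*√7)² = (0 + 7*√7)² = (7*√7)² = 343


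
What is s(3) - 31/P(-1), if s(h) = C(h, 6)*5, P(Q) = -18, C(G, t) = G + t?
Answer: 841/18 ≈ 46.722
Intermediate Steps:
s(h) = 30 + 5*h (s(h) = (h + 6)*5 = (6 + h)*5 = 30 + 5*h)
s(3) - 31/P(-1) = (30 + 5*3) - 31/(-18) = (30 + 15) - 1/18*(-31) = 45 + 31/18 = 841/18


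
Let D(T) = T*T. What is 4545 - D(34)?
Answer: 3389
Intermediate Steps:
D(T) = T**2
4545 - D(34) = 4545 - 1*34**2 = 4545 - 1*1156 = 4545 - 1156 = 3389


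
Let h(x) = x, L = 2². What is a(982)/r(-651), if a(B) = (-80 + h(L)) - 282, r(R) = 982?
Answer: -179/491 ≈ -0.36456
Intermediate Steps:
L = 4
a(B) = -358 (a(B) = (-80 + 4) - 282 = -76 - 282 = -358)
a(982)/r(-651) = -358/982 = -358*1/982 = -179/491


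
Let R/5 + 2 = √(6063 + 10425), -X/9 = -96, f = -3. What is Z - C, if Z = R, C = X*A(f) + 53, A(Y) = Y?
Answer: 2529 + 30*√458 ≈ 3171.0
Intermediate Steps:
X = 864 (X = -9*(-96) = 864)
C = -2539 (C = 864*(-3) + 53 = -2592 + 53 = -2539)
R = -10 + 30*√458 (R = -10 + 5*√(6063 + 10425) = -10 + 5*√16488 = -10 + 5*(6*√458) = -10 + 30*√458 ≈ 632.03)
Z = -10 + 30*√458 ≈ 632.03
Z - C = (-10 + 30*√458) - 1*(-2539) = (-10 + 30*√458) + 2539 = 2529 + 30*√458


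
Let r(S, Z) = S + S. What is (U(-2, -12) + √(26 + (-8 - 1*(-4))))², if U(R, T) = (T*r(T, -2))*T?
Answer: (3456 - √22)² ≈ 1.1912e+7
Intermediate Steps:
r(S, Z) = 2*S
U(R, T) = 2*T³ (U(R, T) = (T*(2*T))*T = (2*T²)*T = 2*T³)
(U(-2, -12) + √(26 + (-8 - 1*(-4))))² = (2*(-12)³ + √(26 + (-8 - 1*(-4))))² = (2*(-1728) + √(26 + (-8 + 4)))² = (-3456 + √(26 - 4))² = (-3456 + √22)²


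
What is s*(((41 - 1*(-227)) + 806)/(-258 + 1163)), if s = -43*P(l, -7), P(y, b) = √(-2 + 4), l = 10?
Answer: -46182*√2/905 ≈ -72.167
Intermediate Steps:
P(y, b) = √2
s = -43*√2 ≈ -60.811
s*(((41 - 1*(-227)) + 806)/(-258 + 1163)) = (-43*√2)*(((41 - 1*(-227)) + 806)/(-258 + 1163)) = (-43*√2)*(((41 + 227) + 806)/905) = (-43*√2)*((268 + 806)*(1/905)) = (-43*√2)*(1074*(1/905)) = -43*√2*(1074/905) = -46182*√2/905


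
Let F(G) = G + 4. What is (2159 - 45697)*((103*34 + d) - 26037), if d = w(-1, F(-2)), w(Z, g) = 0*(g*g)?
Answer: 981128830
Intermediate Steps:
F(G) = 4 + G
w(Z, g) = 0 (w(Z, g) = 0*g² = 0)
d = 0
(2159 - 45697)*((103*34 + d) - 26037) = (2159 - 45697)*((103*34 + 0) - 26037) = -43538*((3502 + 0) - 26037) = -43538*(3502 - 26037) = -43538*(-22535) = 981128830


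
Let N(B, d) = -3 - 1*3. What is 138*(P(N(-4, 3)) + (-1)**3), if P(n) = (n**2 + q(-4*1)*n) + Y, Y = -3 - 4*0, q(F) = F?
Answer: 7728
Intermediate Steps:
N(B, d) = -6 (N(B, d) = -3 - 3 = -6)
Y = -3 (Y = -3 + 0 = -3)
P(n) = -3 + n**2 - 4*n (P(n) = (n**2 + (-4*1)*n) - 3 = (n**2 - 4*n) - 3 = -3 + n**2 - 4*n)
138*(P(N(-4, 3)) + (-1)**3) = 138*((-3 + (-6)**2 - 4*(-6)) + (-1)**3) = 138*((-3 + 36 + 24) - 1) = 138*(57 - 1) = 138*56 = 7728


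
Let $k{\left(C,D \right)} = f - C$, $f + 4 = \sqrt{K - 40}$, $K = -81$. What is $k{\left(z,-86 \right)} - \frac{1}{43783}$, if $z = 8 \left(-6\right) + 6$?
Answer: $\frac{1663753}{43783} + 11 i \approx 38.0 + 11.0 i$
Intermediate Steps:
$z = -42$ ($z = -48 + 6 = -42$)
$f = -4 + 11 i$ ($f = -4 + \sqrt{-81 - 40} = -4 + \sqrt{-121} = -4 + 11 i \approx -4.0 + 11.0 i$)
$k{\left(C,D \right)} = -4 - C + 11 i$ ($k{\left(C,D \right)} = \left(-4 + 11 i\right) - C = -4 - C + 11 i$)
$k{\left(z,-86 \right)} - \frac{1}{43783} = \left(-4 - -42 + 11 i\right) - \frac{1}{43783} = \left(-4 + 42 + 11 i\right) - \frac{1}{43783} = \left(38 + 11 i\right) - \frac{1}{43783} = \frac{1663753}{43783} + 11 i$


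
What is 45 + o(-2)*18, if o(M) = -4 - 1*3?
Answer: -81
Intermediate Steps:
o(M) = -7 (o(M) = -4 - 3 = -7)
45 + o(-2)*18 = 45 - 7*18 = 45 - 126 = -81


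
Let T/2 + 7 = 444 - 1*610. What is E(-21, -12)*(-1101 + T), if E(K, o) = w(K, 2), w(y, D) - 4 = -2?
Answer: -2894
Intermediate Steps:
T = -346 (T = -14 + 2*(444 - 1*610) = -14 + 2*(444 - 610) = -14 + 2*(-166) = -14 - 332 = -346)
w(y, D) = 2 (w(y, D) = 4 - 2 = 2)
E(K, o) = 2
E(-21, -12)*(-1101 + T) = 2*(-1101 - 346) = 2*(-1447) = -2894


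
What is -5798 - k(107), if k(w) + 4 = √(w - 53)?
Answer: -5794 - 3*√6 ≈ -5801.4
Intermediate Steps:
k(w) = -4 + √(-53 + w) (k(w) = -4 + √(w - 53) = -4 + √(-53 + w))
-5798 - k(107) = -5798 - (-4 + √(-53 + 107)) = -5798 - (-4 + √54) = -5798 - (-4 + 3*√6) = -5798 + (4 - 3*√6) = -5794 - 3*√6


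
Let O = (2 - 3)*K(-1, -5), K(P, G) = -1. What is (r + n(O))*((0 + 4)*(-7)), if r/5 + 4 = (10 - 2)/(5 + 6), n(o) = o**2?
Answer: 4732/11 ≈ 430.18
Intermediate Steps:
O = 1 (O = (2 - 3)*(-1) = -1*(-1) = 1)
r = -180/11 (r = -20 + 5*((10 - 2)/(5 + 6)) = -20 + 5*(8/11) = -20 + 40/11 = -180/11 ≈ -16.364)
(r + n(O))*((0 + 4)*(-7)) = (-180/11 + 1**2)*((0 + 4)*(-7)) = (-180/11 + 1)*(4*(-7)) = -169/11*(-28) = 4732/11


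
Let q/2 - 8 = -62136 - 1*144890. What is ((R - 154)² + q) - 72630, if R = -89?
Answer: -427617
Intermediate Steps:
q = -414036 (q = 16 + 2*(-62136 - 1*144890) = 16 + 2*(-62136 - 144890) = 16 + 2*(-207026) = 16 - 414052 = -414036)
((R - 154)² + q) - 72630 = ((-89 - 154)² - 414036) - 72630 = ((-243)² - 414036) - 72630 = (59049 - 414036) - 72630 = -354987 - 72630 = -427617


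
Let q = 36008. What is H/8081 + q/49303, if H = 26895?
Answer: 1616984833/398417543 ≈ 4.0585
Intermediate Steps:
H/8081 + q/49303 = 26895/8081 + 36008/49303 = 1616984833/398417543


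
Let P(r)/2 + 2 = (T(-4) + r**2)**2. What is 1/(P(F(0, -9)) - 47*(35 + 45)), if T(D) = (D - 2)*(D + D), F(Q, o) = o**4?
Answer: 1/3706048642674958 ≈ 2.6983e-16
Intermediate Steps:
T(D) = 2*D*(-2 + D) (T(D) = (-2 + D)*(2*D) = 2*D*(-2 + D))
P(r) = -4 + 2*(48 + r**2)**2 (P(r) = -4 + 2*(2*(-4)*(-2 - 4) + r**2)**2 = -4 + 2*(2*(-4)*(-6) + r**2)**2 = -4 + 2*(48 + r**2)**2)
1/(P(F(0, -9)) - 47*(35 + 45)) = 1/((-4 + 2*(48 + ((-9)**4)**2)**2) - 47*(35 + 45)) = 1/((-4 + 2*(48 + 6561**2)**2) - 47*80) = 1/((-4 + 2*(48 + 43046721)**2) - 3760) = 1/((-4 + 2*43046769**2) - 3760) = 1/((-4 + 2*1853024321339361) - 3760) = 1/((-4 + 3706048642678722) - 3760) = 1/(3706048642678718 - 3760) = 1/3706048642674958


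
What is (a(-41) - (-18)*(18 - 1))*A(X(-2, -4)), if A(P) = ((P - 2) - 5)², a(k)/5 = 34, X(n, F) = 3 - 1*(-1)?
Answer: 4284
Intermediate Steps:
X(n, F) = 4 (X(n, F) = 3 + 1 = 4)
a(k) = 170 (a(k) = 5*34 = 170)
A(P) = (-7 + P)² (A(P) = ((-2 + P) - 5)² = (-7 + P)²)
(a(-41) - (-18)*(18 - 1))*A(X(-2, -4)) = (170 - (-18)*(18 - 1))*(-7 + 4)² = (170 - (-18)*17)*(-3)² = (170 - 1*(-306))*9 = (170 + 306)*9 = 476*9 = 4284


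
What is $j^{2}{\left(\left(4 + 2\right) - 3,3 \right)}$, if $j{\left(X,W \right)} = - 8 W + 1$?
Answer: $529$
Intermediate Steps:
$j{\left(X,W \right)} = 1 - 8 W$
$j^{2}{\left(\left(4 + 2\right) - 3,3 \right)} = \left(1 - 24\right)^{2} = \left(-23\right)^{2} = 529$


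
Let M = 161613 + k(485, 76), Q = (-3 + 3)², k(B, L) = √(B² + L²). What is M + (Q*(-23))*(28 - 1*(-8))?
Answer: 161613 + √241001 ≈ 1.6210e+5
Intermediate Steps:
Q = 0 (Q = 0² = 0)
M = 161613 + √241001 (M = 161613 + √(485² + 76²) = 161613 + √(235225 + 5776) = 161613 + √241001 ≈ 1.6210e+5)
M + (Q*(-23))*(28 - 1*(-8)) = (161613 + √241001) + (0*(-23))*(28 - 1*(-8)) = (161613 + √241001) + 0*(28 + 8) = (161613 + √241001) + 0*36 = (161613 + √241001) + 0 = 161613 + √241001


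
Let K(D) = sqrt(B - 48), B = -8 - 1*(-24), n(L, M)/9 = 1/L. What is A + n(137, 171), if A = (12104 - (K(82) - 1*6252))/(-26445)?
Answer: -2276767/3622965 + 4*I*sqrt(2)/26445 ≈ -0.62843 + 0.00021391*I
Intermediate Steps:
n(L, M) = 9/L
B = 16 (B = -8 + 24 = 16)
K(D) = 4*I*sqrt(2) (K(D) = sqrt(16 - 48) = sqrt(-32) = 4*I*sqrt(2))
A = -18356/26445 + 4*I*sqrt(2)/26445 (A = (12104 - (4*I*sqrt(2) - 1*6252))/(-26445) = (12104 - (4*I*sqrt(2) - 6252))*(-1/26445) = (12104 - (-6252 + 4*I*sqrt(2)))*(-1/26445) = (12104 + (6252 - 4*I*sqrt(2)))*(-1/26445) = (18356 - 4*I*sqrt(2))*(-1/26445) = -18356/26445 + 4*I*sqrt(2)/26445 ≈ -0.69412 + 0.00021391*I)
A + n(137, 171) = (-18356/26445 + 4*I*sqrt(2)/26445) + 9/137 = -2276767/3622965 + 4*I*sqrt(2)/26445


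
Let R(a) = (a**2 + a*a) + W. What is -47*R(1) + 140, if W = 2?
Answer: -48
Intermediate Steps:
R(a) = 2 + 2*a**2 (R(a) = (a**2 + a*a) + 2 = (a**2 + a**2) + 2 = 2*a**2 + 2 = 2 + 2*a**2)
-47*R(1) + 140 = -47*(2 + 2*1**2) + 140 = -47*(2 + 2*1) + 140 = -47*(2 + 2) + 140 = -47*4 + 140 = -188 + 140 = -48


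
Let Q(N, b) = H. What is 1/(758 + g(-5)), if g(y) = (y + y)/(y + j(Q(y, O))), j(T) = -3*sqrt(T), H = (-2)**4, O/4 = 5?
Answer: 17/12896 ≈ 0.0013182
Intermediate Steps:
O = 20 (O = 4*5 = 20)
H = 16
Q(N, b) = 16
g(y) = 2*y/(-12 + y) (g(y) = (y + y)/(y - 3*sqrt(16)) = (2*y)/(y - 3*4) = (2*y)/(y - 12) = (2*y)/(-12 + y) = 2*y/(-12 + y))
1/(758 + g(-5)) = 1/(758 + 2*(-5)/(-12 - 5)) = 1/(758 + 2*(-5)/(-17)) = 1/(758 + 2*(-5)*(-1/17)) = 1/(758 + 10/17) = 1/(12896/17) = 17/12896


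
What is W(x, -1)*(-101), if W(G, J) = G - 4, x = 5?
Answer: -101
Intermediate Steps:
W(G, J) = -4 + G
W(x, -1)*(-101) = (-4 + 5)*(-101) = 1*(-101) = -101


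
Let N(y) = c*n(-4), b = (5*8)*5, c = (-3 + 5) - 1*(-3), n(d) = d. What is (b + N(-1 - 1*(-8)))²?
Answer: 32400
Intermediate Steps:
c = 5 (c = 2 + 3 = 5)
b = 200 (b = 40*5 = 200)
N(y) = -20 (N(y) = 5*(-4) = -20)
(b + N(-1 - 1*(-8)))² = (200 - 20)² = 180² = 32400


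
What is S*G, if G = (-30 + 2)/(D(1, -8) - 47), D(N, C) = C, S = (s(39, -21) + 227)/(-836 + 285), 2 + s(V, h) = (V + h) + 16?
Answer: -7252/30305 ≈ -0.23930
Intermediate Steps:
s(V, h) = 14 + V + h (s(V, h) = -2 + ((V + h) + 16) = -2 + (16 + V + h) = 14 + V + h)
S = -259/551 (S = ((14 + 39 - 21) + 227)/(-836 + 285) = (32 + 227)/(-551) = 259*(-1/551) = -259/551 ≈ -0.47005)
G = 28/55 (G = (-30 + 2)/(-8 - 47) = -28/(-55) = -28*(-1/55) = 28/55 ≈ 0.50909)
S*G = -259/551*28/55 = -7252/30305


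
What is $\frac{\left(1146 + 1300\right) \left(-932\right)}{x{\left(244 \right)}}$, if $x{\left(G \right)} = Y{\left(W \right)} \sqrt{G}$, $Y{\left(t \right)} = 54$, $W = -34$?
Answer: $- \frac{569918 \sqrt{61}}{1647} \approx -2702.6$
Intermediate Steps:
$x{\left(G \right)} = 54 \sqrt{G}$
$\frac{\left(1146 + 1300\right) \left(-932\right)}{x{\left(244 \right)}} = \frac{\left(1146 + 1300\right) \left(-932\right)}{54 \sqrt{244}} = \frac{2446 \left(-932\right)}{54 \cdot 2 \sqrt{61}} = - \frac{2279672}{108 \sqrt{61}} = - 2279672 \frac{\sqrt{61}}{6588} = - \frac{569918 \sqrt{61}}{1647}$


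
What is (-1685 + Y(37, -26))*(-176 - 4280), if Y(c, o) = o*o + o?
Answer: 4611960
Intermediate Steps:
Y(c, o) = o + o² (Y(c, o) = o² + o = o + o²)
(-1685 + Y(37, -26))*(-176 - 4280) = (-1685 - 26*(1 - 26))*(-176 - 4280) = (-1685 - 26*(-25))*(-4456) = (-1685 + 650)*(-4456) = -1035*(-4456) = 4611960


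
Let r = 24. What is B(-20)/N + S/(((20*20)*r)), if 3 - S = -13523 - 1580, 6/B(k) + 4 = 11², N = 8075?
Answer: 422869/268736 ≈ 1.5735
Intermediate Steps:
B(k) = 2/39 (B(k) = 6/(-4 + 11²) = 6/(-4 + 121) = 6/117 = 6*(1/117) = 2/39)
S = 15106 (S = 3 - (-13523 - 1580) = 3 - 1*(-15103) = 3 + 15103 = 15106)
B(-20)/N + S/(((20*20)*r)) = (2/39)/8075 + 15106/(((20*20)*24)) = (2/39)*(1/8075) + 15106/((400*24)) = 2/314925 + 15106/9600 = 2/314925 + 15106*(1/9600) = 2/314925 + 7553/4800 = 422869/268736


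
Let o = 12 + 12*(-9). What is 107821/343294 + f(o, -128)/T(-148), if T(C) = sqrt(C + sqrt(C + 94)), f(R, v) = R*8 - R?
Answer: 15403/49042 - 672/sqrt(-148 + 3*I*sqrt(6)) ≈ -1.0551 + 55.187*I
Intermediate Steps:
o = -96 (o = 12 - 108 = -96)
f(R, v) = 7*R (f(R, v) = 8*R - R = 7*R)
T(C) = sqrt(C + sqrt(94 + C))
107821/343294 + f(o, -128)/T(-148) = 107821/343294 + (7*(-96))/(sqrt(-148 + sqrt(94 - 148))) = 107821*(1/343294) - 672/sqrt(-148 + sqrt(-54)) = 15403/49042 - 672/sqrt(-148 + 3*I*sqrt(6))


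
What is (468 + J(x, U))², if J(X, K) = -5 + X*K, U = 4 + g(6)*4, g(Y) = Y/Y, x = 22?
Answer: 408321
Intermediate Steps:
g(Y) = 1
U = 8 (U = 4 + 1*4 = 4 + 4 = 8)
J(X, K) = -5 + K*X
(468 + J(x, U))² = (468 + (-5 + 8*22))² = (468 + (-5 + 176))² = (468 + 171)² = 639² = 408321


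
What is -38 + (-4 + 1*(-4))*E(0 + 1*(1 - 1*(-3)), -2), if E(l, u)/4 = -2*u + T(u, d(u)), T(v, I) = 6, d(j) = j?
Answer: -358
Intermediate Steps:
E(l, u) = 24 - 8*u (E(l, u) = 4*(-2*u + 6) = 4*(6 - 2*u) = 24 - 8*u)
-38 + (-4 + 1*(-4))*E(0 + 1*(1 - 1*(-3)), -2) = -38 + (-4 + 1*(-4))*(24 - 8*(-2)) = -38 + (-4 - 4)*(24 + 16) = -38 - 8*40 = -38 - 320 = -358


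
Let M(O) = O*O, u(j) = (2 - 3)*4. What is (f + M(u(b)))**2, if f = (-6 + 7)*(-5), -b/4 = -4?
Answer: 121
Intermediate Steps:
b = 16 (b = -4*(-4) = 16)
u(j) = -4 (u(j) = -1*4 = -4)
M(O) = O**2
f = -5 (f = 1*(-5) = -5)
(f + M(u(b)))**2 = (-5 + (-4)**2)**2 = (-5 + 16)**2 = 11**2 = 121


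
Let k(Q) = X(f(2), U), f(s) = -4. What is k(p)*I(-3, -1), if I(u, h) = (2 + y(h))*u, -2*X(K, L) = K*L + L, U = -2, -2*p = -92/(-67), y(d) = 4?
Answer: 54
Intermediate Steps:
p = -46/67 (p = -(-46)/(-67) = -(-46)*(-1)/67 = -1/2*92/67 = -46/67 ≈ -0.68657)
X(K, L) = -L/2 - K*L/2 (X(K, L) = -(K*L + L)/2 = -(L + K*L)/2 = -L/2 - K*L/2)
k(Q) = -3 (k(Q) = -1/2*(-2)*(1 - 4) = -1/2*(-2)*(-3) = -3)
I(u, h) = 6*u (I(u, h) = (2 + 4)*u = 6*u)
k(p)*I(-3, -1) = -18*(-3) = -3*(-18) = 54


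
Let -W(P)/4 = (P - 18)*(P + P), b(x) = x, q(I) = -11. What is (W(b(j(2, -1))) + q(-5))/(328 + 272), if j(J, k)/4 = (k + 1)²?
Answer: -11/600 ≈ -0.018333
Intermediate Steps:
j(J, k) = 4*(1 + k)² (j(J, k) = 4*(k + 1)² = 4*(1 + k)²)
W(P) = -8*P*(-18 + P) (W(P) = -4*(P - 18)*(P + P) = -4*(-18 + P)*2*P = -8*P*(-18 + P))
(W(b(j(2, -1))) + q(-5))/(328 + 272) = (8*(4*(1 - 1)²)*(18 - 4*(1 - 1)²) - 11)/(328 + 272) = (8*(4*0²)*(18 - 4*0²) - 11)/600 = (8*(4*0)*(18 - 4*0) - 11)*(1/600) = (8*0*(18 - 1*0) - 11)*(1/600) = (8*0*(18 + 0) - 11)*(1/600) = (8*0*18 - 11)*(1/600) = (0 - 11)*(1/600) = -11*1/600 = -11/600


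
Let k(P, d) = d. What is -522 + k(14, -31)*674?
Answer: -21416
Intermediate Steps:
-522 + k(14, -31)*674 = -522 - 31*674 = -522 - 20894 = -21416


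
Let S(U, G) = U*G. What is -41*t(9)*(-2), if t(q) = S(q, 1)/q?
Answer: 82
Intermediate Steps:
S(U, G) = G*U
t(q) = 1 (t(q) = (1*q)/q = q/q = 1)
-41*t(9)*(-2) = -41*1*(-2) = -41*(-2) = 82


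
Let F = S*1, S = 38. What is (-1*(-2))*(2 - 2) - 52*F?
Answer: -1976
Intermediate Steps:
F = 38 (F = 38*1 = 38)
(-1*(-2))*(2 - 2) - 52*F = (-1*(-2))*(2 - 2) - 52*38 = 2*0 - 1976 = 0 - 1976 = -1976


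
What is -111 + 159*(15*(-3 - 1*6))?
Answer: -21576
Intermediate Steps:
-111 + 159*(15*(-3 - 1*6)) = -111 + 159*(15*(-3 - 6)) = -111 + 159*(15*(-9)) = -111 + 159*(-135) = -111 - 21465 = -21576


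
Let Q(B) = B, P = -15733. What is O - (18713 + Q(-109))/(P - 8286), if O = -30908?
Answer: -742360648/24019 ≈ -30907.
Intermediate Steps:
O - (18713 + Q(-109))/(P - 8286) = -30908 - (18713 - 109)/(-15733 - 8286) = -30908 - 18604/(-24019) = -30908 - 18604*(-1)/24019 = -30908 - 1*(-18604/24019) = -30908 + 18604/24019 = -742360648/24019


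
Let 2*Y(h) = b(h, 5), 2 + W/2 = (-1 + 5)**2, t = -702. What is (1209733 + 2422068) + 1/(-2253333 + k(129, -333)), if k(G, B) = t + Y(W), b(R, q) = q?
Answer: 16372394975063/4508065 ≈ 3.6318e+6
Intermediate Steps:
W = 28 (W = -4 + 2*(-1 + 5)**2 = -4 + 2*4**2 = -4 + 2*16 = -4 + 32 = 28)
Y(h) = 5/2 (Y(h) = (1/2)*5 = 5/2)
k(G, B) = -1399/2 (k(G, B) = -702 + 5/2 = -1399/2)
(1209733 + 2422068) + 1/(-2253333 + k(129, -333)) = (1209733 + 2422068) + 1/(-2253333 - 1399/2) = 3631801 + 1/(-4508065/2) = 3631801 - 2/4508065 = 16372394975063/4508065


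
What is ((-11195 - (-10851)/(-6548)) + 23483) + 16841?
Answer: 190725841/6548 ≈ 29127.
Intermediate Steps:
((-11195 - (-10851)/(-6548)) + 23483) + 16841 = ((-11195 - (-10851)*(-1)/6548) + 23483) + 16841 = ((-11195 - 1*10851/6548) + 23483) + 16841 = ((-11195 - 10851/6548) + 23483) + 16841 = (-73315711/6548 + 23483) + 16841 = 80450973/6548 + 16841 = 190725841/6548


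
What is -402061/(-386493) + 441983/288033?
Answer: 31847796848/12369193141 ≈ 2.5748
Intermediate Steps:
-402061/(-386493) + 441983/288033 = -402061*(-1/386493) + 441983*(1/288033) = 402061/386493 + 441983/288033 = 31847796848/12369193141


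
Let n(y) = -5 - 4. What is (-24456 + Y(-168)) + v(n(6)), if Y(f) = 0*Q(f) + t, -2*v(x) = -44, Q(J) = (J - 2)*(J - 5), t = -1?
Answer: -24435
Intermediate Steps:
n(y) = -9
Q(J) = (-5 + J)*(-2 + J) (Q(J) = (-2 + J)*(-5 + J) = (-5 + J)*(-2 + J))
v(x) = 22 (v(x) = -1/2*(-44) = 22)
Y(f) = -1 (Y(f) = 0*(10 + f**2 - 7*f) - 1 = 0 - 1 = -1)
(-24456 + Y(-168)) + v(n(6)) = (-24456 - 1) + 22 = -24457 + 22 = -24435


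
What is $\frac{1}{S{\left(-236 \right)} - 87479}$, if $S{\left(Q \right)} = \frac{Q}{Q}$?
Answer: $- \frac{1}{87478} \approx -1.1431 \cdot 10^{-5}$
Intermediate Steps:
$S{\left(Q \right)} = 1$
$\frac{1}{S{\left(-236 \right)} - 87479} = \frac{1}{1 - 87479} = \frac{1}{-87478} = - \frac{1}{87478}$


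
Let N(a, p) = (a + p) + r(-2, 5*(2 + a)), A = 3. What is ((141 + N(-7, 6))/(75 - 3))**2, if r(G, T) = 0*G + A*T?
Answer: 4225/5184 ≈ 0.81501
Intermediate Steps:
r(G, T) = 3*T (r(G, T) = 0*G + 3*T = 0 + 3*T = 3*T)
N(a, p) = 30 + p + 16*a (N(a, p) = (a + p) + 3*(5*(2 + a)) = (a + p) + 3*(10 + 5*a) = (a + p) + (30 + 15*a) = 30 + p + 16*a)
((141 + N(-7, 6))/(75 - 3))**2 = ((141 + (30 + 6 + 16*(-7)))/(75 - 3))**2 = ((141 + (30 + 6 - 112))/72)**2 = ((141 - 76)*(1/72))**2 = (65*(1/72))**2 = (65/72)**2 = 4225/5184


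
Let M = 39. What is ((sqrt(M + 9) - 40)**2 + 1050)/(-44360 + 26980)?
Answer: -1349/8690 + 16*sqrt(3)/869 ≈ -0.12335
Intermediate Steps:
((sqrt(M + 9) - 40)**2 + 1050)/(-44360 + 26980) = ((sqrt(39 + 9) - 40)**2 + 1050)/(-44360 + 26980) = ((sqrt(48) - 40)**2 + 1050)/(-17380) = ((4*sqrt(3) - 40)**2 + 1050)*(-1/17380) = ((-40 + 4*sqrt(3))**2 + 1050)*(-1/17380) = (1050 + (-40 + 4*sqrt(3))**2)*(-1/17380) = -105/1738 - (-40 + 4*sqrt(3))**2/17380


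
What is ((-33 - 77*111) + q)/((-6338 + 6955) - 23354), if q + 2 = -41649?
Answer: 50231/22737 ≈ 2.2092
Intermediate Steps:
q = -41651 (q = -2 - 41649 = -41651)
((-33 - 77*111) + q)/((-6338 + 6955) - 23354) = ((-33 - 77*111) - 41651)/((-6338 + 6955) - 23354) = ((-33 - 8547) - 41651)/(617 - 23354) = (-8580 - 41651)/(-22737) = -50231*(-1/22737) = 50231/22737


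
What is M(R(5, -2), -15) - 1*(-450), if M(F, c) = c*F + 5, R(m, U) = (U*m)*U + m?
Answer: 80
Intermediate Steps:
R(m, U) = m + m*U² (R(m, U) = m*U² + m = m + m*U²)
M(F, c) = 5 + F*c (M(F, c) = F*c + 5 = 5 + F*c)
M(R(5, -2), -15) - 1*(-450) = (5 + (5*(1 + (-2)²))*(-15)) - 1*(-450) = (5 + (5*(1 + 4))*(-15)) + 450 = (5 + (5*5)*(-15)) + 450 = (5 + 25*(-15)) + 450 = (5 - 375) + 450 = -370 + 450 = 80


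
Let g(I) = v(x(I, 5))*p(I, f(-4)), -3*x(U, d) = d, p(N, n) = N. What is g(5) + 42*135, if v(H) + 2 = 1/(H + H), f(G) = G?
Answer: 11317/2 ≈ 5658.5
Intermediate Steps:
x(U, d) = -d/3
v(H) = -2 + 1/(2*H) (v(H) = -2 + 1/(H + H) = -2 + 1/(2*H))
g(I) = -23*I/10 (g(I) = (-2 + 1/(2*((-⅓*5))))*I = (-2 + 1/(2*(-5/3)))*I = (-2 + (½)*(-⅗))*I = (-2 - 3/10)*I = -23*I/10)
g(5) + 42*135 = -23/10*5 + 42*135 = -23/2 + 5670 = 11317/2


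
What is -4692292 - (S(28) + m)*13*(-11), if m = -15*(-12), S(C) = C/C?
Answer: -4666409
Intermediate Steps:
S(C) = 1
m = 180
-4692292 - (S(28) + m)*13*(-11) = -4692292 - (1 + 180)*13*(-11) = -4692292 - 181*(-143) = -4692292 - 1*(-25883) = -4692292 + 25883 = -4666409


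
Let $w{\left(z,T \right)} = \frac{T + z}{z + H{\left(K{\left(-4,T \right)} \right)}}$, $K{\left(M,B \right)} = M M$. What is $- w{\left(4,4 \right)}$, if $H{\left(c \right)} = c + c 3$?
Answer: $- \frac{2}{17} \approx -0.11765$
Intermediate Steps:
$K{\left(M,B \right)} = M^{2}$
$H{\left(c \right)} = 4 c$ ($H{\left(c \right)} = c + 3 c = 4 c$)
$w{\left(z,T \right)} = \frac{T + z}{64 + z}$ ($w{\left(z,T \right)} = \frac{T + z}{z + 4 \left(-4\right)^{2}} = \frac{T + z}{z + 4 \cdot 16} = \frac{T + z}{z + 64} = \frac{T + z}{64 + z}$)
$- w{\left(4,4 \right)} = - \frac{4 + 4}{64 + 4} = - \frac{8}{68} = \left(-1\right) \frac{2}{17} = - \frac{2}{17}$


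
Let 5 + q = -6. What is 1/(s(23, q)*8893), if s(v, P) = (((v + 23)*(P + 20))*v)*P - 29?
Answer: -1/931728503 ≈ -1.0733e-9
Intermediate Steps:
q = -11 (q = -5 - 6 = -11)
s(v, P) = -29 + P*v*(20 + P)*(23 + v) (s(v, P) = (((23 + v)*(20 + P))*v)*P - 29 = (((20 + P)*(23 + v))*v)*P - 29 = (v*(20 + P)*(23 + v))*P - 29 = P*v*(20 + P)*(23 + v) - 29 = -29 + P*v*(20 + P)*(23 + v))
1/(s(23, q)*8893) = 1/((-29 + (-11)²*23² + 20*(-11)*23² + 23*23*(-11)² + 460*(-11)*23)*8893) = 1/((-29 + 121*529 + 20*(-11)*529 + 23*23*121 - 116380)*8893) = 1/((-29 + 64009 - 116380 + 64009 - 116380)*8893) = 1/(-104771*8893) = 1/(-931728503) = -1/931728503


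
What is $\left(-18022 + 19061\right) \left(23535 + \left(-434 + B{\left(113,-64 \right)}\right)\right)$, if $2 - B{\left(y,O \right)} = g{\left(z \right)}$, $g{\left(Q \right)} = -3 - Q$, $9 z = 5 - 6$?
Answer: $\frac{216063167}{9} \approx 2.4007 \cdot 10^{7}$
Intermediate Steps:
$z = - \frac{1}{9}$ ($z = \frac{5 - 6}{9} = \frac{1}{9} \left(-1\right) = - \frac{1}{9} \approx -0.11111$)
$B{\left(y,O \right)} = \frac{44}{9}$ ($B{\left(y,O \right)} = 2 - \left(-3 - - \frac{1}{9}\right) = 2 - \left(-3 + \frac{1}{9}\right) = 2 - - \frac{26}{9} = 2 + \frac{26}{9} = \frac{44}{9}$)
$\left(-18022 + 19061\right) \left(23535 + \left(-434 + B{\left(113,-64 \right)}\right)\right) = \left(-18022 + 19061\right) \left(23535 + \left(-434 + \frac{44}{9}\right)\right) = 1039 \left(23535 - \frac{3862}{9}\right) = 1039 \cdot \frac{207953}{9} = \frac{216063167}{9}$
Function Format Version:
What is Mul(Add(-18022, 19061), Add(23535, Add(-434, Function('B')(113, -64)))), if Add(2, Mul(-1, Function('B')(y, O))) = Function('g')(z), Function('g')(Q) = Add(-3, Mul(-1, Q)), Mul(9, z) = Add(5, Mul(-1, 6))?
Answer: Rational(216063167, 9) ≈ 2.4007e+7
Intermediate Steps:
z = Rational(-1, 9) (z = Mul(Rational(1, 9), Add(5, Mul(-1, 6))) = Mul(Rational(1, 9), Add(5, -6)) = Mul(Rational(1, 9), -1) = Rational(-1, 9) ≈ -0.11111)
Function('B')(y, O) = Rational(44, 9) (Function('B')(y, O) = Add(2, Mul(-1, Add(-3, Mul(-1, Rational(-1, 9))))) = Add(2, Mul(-1, Add(-3, Rational(1, 9)))) = Add(2, Mul(-1, Rational(-26, 9))) = Add(2, Rational(26, 9)) = Rational(44, 9))
Mul(Add(-18022, 19061), Add(23535, Add(-434, Function('B')(113, -64)))) = Mul(Add(-18022, 19061), Add(23535, Add(-434, Rational(44, 9)))) = Mul(1039, Add(23535, Rational(-3862, 9))) = Mul(1039, Rational(207953, 9)) = Rational(216063167, 9)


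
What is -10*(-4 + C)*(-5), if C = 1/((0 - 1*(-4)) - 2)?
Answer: -175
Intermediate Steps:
C = ½ (C = 1/((0 + 4) - 2) = 1/(4 - 2) = 1/2 = ½ ≈ 0.50000)
-10*(-4 + C)*(-5) = -10*(-4 + ½)*(-5) = -10*(-7/2)*(-5) = 35*(-5) = -175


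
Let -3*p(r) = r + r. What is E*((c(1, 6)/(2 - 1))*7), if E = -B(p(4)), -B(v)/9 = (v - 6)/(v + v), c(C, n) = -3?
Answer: -2457/8 ≈ -307.13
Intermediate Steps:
p(r) = -2*r/3 (p(r) = -(r + r)/3 = -2*r/3)
B(v) = -9*(-6 + v)/(2*v) (B(v) = -9*(v - 6)/(v + v) = -9*(-6 + v)/(2*v))
E = 117/8 (E = -(-9/2 + 27/((-⅔*4))) = -(-9/2 + 27/(-8/3)) = -(-9/2 + 27*(-3/8)) = -(-9/2 - 81/8) = -1*(-117/8) = 117/8 ≈ 14.625)
E*((c(1, 6)/(2 - 1))*7) = 117*((-3/(2 - 1))*7)/8 = 117*((-3/1)*7)/8 = 117*((1*(-3))*7)/8 = 117*(-3*7)/8 = (117/8)*(-21) = -2457/8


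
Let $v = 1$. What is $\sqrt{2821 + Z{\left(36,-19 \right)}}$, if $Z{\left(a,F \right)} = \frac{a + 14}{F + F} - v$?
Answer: $\frac{\sqrt{1017545}}{19} \approx 53.091$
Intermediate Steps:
$Z{\left(a,F \right)} = -1 + \frac{14 + a}{2 F}$ ($Z{\left(a,F \right)} = \frac{a + 14}{F + F} - 1 = \frac{14 + a}{2 F} - 1 = -1 + \frac{14 + a}{2 F}$)
$\sqrt{2821 + Z{\left(36,-19 \right)}} = \sqrt{2821 + \frac{7 + \frac{1}{2} \cdot 36 - -19}{-19}} = \sqrt{2821 - \frac{7 + 18 + 19}{19}} = \sqrt{2821 - \frac{44}{19}} = \sqrt{\frac{53555}{19}} = \frac{\sqrt{1017545}}{19}$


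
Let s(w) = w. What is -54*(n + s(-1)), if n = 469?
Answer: -25272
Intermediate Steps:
-54*(n + s(-1)) = -54*(469 - 1) = -54*468 = -25272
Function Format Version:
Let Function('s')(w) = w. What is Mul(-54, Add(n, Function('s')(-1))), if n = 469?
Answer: -25272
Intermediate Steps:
Mul(-54, Add(n, Function('s')(-1))) = Mul(-54, Add(469, -1)) = Mul(-54, 468) = -25272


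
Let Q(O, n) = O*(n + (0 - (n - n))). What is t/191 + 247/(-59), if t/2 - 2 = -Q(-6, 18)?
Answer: -34197/11269 ≈ -3.0346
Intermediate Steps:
Q(O, n) = O*n (Q(O, n) = O*(n + (0 - 1*0)) = O*(n + (0 + 0)) = O*(n + 0) = O*n)
t = 220 (t = 4 + 2*(-(-6)*18) = 4 + 2*(-1*(-108)) = 4 + 2*108 = 4 + 216 = 220)
t/191 + 247/(-59) = 220/191 + 247/(-59) = 220*(1/191) + 247*(-1/59) = 220/191 - 247/59 = -34197/11269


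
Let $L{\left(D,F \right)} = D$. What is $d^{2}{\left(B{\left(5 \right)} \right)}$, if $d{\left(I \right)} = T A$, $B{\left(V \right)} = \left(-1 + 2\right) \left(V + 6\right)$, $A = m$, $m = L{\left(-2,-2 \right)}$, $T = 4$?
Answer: $64$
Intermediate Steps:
$m = -2$
$A = -2$
$B{\left(V \right)} = 6 + V$ ($B{\left(V \right)} = 1 \left(6 + V\right) = 6 + V$)
$d{\left(I \right)} = -8$ ($d{\left(I \right)} = 4 \left(-2\right) = -8$)
$d^{2}{\left(B{\left(5 \right)} \right)} = \left(-8\right)^{2} = 64$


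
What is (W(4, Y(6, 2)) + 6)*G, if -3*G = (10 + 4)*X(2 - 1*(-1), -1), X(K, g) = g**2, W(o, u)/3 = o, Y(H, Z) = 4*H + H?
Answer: -84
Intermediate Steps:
Y(H, Z) = 5*H
W(o, u) = 3*o
G = -14/3 (G = -(10 + 4)*(-1)**2/3 = -14/3 ≈ -4.6667)
(W(4, Y(6, 2)) + 6)*G = (3*4 + 6)*(-14/3) = (12 + 6)*(-14/3) = 18*(-14/3) = -84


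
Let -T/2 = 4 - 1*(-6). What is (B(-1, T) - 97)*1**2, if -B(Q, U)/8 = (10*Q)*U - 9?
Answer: -1625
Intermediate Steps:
T = -20 (T = -2*(4 - 1*(-6)) = -2*(4 + 6) = -2*10 = -20)
B(Q, U) = 72 - 80*Q*U (B(Q, U) = -8*((10*Q)*U - 9) = -8*(10*Q*U - 9) = -8*(-9 + 10*Q*U) = 72 - 80*Q*U)
(B(-1, T) - 97)*1**2 = ((72 - 80*(-1)*(-20)) - 97)*1**2 = ((72 - 1600) - 97)*1 = (-1528 - 97)*1 = -1625*1 = -1625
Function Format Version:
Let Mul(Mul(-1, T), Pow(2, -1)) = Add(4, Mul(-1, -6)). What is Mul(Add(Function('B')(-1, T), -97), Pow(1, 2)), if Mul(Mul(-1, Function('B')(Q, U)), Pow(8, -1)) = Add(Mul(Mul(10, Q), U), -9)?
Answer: -1625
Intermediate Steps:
T = -20 (T = Mul(-2, Add(4, Mul(-1, -6))) = Mul(-2, Add(4, 6)) = Mul(-2, 10) = -20)
Function('B')(Q, U) = Add(72, Mul(-80, Q, U)) (Function('B')(Q, U) = Mul(-8, Add(Mul(Mul(10, Q), U), -9)) = Mul(-8, Add(Mul(10, Q, U), -9)) = Mul(-8, Add(-9, Mul(10, Q, U))) = Add(72, Mul(-80, Q, U)))
Mul(Add(Function('B')(-1, T), -97), Pow(1, 2)) = Mul(Add(Add(72, Mul(-80, -1, -20)), -97), Pow(1, 2)) = Mul(Add(Add(72, -1600), -97), 1) = Mul(Add(-1528, -97), 1) = Mul(-1625, 1) = -1625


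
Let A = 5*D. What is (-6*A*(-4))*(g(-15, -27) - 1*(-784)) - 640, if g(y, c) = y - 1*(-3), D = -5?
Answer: -463840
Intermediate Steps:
g(y, c) = 3 + y (g(y, c) = y + 3 = 3 + y)
A = -25 (A = 5*(-5) = -25)
(-6*A*(-4))*(g(-15, -27) - 1*(-784)) - 640 = (-6*(-25)*(-4))*((3 - 15) - 1*(-784)) - 640 = (150*(-4))*(-12 + 784) - 640 = -600*772 - 640 = -463200 - 640 = -463840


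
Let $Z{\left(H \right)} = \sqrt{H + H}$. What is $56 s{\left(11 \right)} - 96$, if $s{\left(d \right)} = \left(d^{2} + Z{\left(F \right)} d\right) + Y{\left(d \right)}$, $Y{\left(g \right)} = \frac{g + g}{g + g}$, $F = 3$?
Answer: $6736 + 616 \sqrt{6} \approx 8244.9$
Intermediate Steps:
$Y{\left(g \right)} = 1$ ($Y{\left(g \right)} = \frac{2 g}{2 g} = 2 g \frac{1}{2 g} = 1$)
$Z{\left(H \right)} = \sqrt{2} \sqrt{H}$ ($Z{\left(H \right)} = \sqrt{2 H} = \sqrt{2} \sqrt{H}$)
$s{\left(d \right)} = 1 + d^{2} + d \sqrt{6}$ ($s{\left(d \right)} = \left(d^{2} + \sqrt{2} \sqrt{3} d\right) + 1 = \left(d^{2} + \sqrt{6} d\right) + 1 = \left(d^{2} + d \sqrt{6}\right) + 1 = 1 + d^{2} + d \sqrt{6}$)
$56 s{\left(11 \right)} - 96 = 56 \left(1 + 11^{2} + 11 \sqrt{6}\right) - 96 = 56 \left(1 + 121 + 11 \sqrt{6}\right) - 96 = 56 \left(122 + 11 \sqrt{6}\right) - 96 = \left(6832 + 616 \sqrt{6}\right) - 96 = 6736 + 616 \sqrt{6}$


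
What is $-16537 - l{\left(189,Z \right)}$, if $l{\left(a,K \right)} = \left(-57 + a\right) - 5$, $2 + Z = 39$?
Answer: $-16664$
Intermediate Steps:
$Z = 37$ ($Z = -2 + 39 = 37$)
$l{\left(a,K \right)} = -62 + a$
$-16537 - l{\left(189,Z \right)} = -16537 - \left(-62 + 189\right) = -16537 - 127 = -16664$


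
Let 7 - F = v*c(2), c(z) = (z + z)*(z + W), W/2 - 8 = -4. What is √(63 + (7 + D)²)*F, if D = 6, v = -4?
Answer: 334*√58 ≈ 2543.7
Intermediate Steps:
W = 8 (W = 16 + 2*(-4) = 16 - 8 = 8)
c(z) = 2*z*(8 + z) (c(z) = (z + z)*(z + 8) = (2*z)*(8 + z) = 2*z*(8 + z))
F = 167 (F = 7 - (-4)*2*2*(8 + 2) = 7 - (-4)*2*2*10 = 7 - (-4)*40 = 7 - 1*(-160) = 7 + 160 = 167)
√(63 + (7 + D)²)*F = √(63 + (7 + 6)²)*167 = √(63 + 13²)*167 = √(63 + 169)*167 = √232*167 = (2*√58)*167 = 334*√58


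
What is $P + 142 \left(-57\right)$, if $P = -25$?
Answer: $-8119$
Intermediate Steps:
$P + 142 \left(-57\right) = -25 + 142 \left(-57\right) = -25 - 8094 = -8119$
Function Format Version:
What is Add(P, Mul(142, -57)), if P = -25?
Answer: -8119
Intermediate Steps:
Add(P, Mul(142, -57)) = Add(-25, Mul(142, -57)) = Add(-25, -8094) = -8119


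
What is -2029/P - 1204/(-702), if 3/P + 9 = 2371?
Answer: -560721664/351 ≈ -1.5975e+6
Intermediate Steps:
P = 3/2362 (P = 3/(-9 + 2371) = 3/2362 ≈ 0.0012701)
-2029/P - 1204/(-702) = -2029/3/2362 - 1204/(-702) = -2029*2362/3 - 1204*(-1/702) = -4792498/3 + 602/351 = -560721664/351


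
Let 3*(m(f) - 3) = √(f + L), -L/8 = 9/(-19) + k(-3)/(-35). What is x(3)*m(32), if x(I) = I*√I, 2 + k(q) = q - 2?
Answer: √3*(855 + 4*√19285)/95 ≈ 25.716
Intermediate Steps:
k(q) = -4 + q (k(q) = -2 + (q - 2) = -2 + (-2 + q) = -4 + q)
x(I) = I^(3/2)
L = 208/95 (L = -8*(9/(-19) + (-4 - 3)/(-35)) = -8*(9*(-1/19) - 7*(-1/35)) = -8*(-9/19 + ⅕) = -8*(-26/95) = 208/95 ≈ 2.1895)
m(f) = 3 + √(208/95 + f)/3 (m(f) = 3 + √(f + 208/95)/3 = 3 + √(208/95 + f)/3)
x(3)*m(32) = 3^(3/2)*(3 + √(19760 + 9025*32)/285) = (3*√3)*(3 + √(19760 + 288800)/285) = (3*√3)*(3 + √308560/285) = (3*√3)*(3 + (4*√19285)/285) = (3*√3)*(3 + 4*√19285/285) = 3*√3*(3 + 4*√19285/285)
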